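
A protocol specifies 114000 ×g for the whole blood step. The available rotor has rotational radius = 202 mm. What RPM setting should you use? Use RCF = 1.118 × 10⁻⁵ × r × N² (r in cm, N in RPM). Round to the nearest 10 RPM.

r = 202 mm = 20.2 cm
RCF = 1.118 × 10⁻⁵ × r × N²
114,000 = 1.118 × 10⁻⁵ × 20.2 × N²
N² = 114,000 / (22.5836 × 10⁻⁵) = 504,791,087
N ≈ √504,791,087 ≈ 22,467.6

≈ 22470 RPM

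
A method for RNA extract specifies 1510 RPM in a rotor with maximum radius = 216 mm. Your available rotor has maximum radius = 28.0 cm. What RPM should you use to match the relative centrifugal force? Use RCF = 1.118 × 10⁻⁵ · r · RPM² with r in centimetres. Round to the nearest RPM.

≈ 1326 RPM

Original rotor: r = 216 mm = 21.6 cm
RCF_original = 1.118 × 10⁻⁵ × 21.6 × (1510)² = 1.118 × 10⁻⁵ × 21.6 × 2,280,100 ≈ 550.6 × g
550.6 = 1.118 × 10⁻⁵ × 28 × N²
N² = 550.6 / (31.304 × 10⁻⁵) = 1,758,881
N ≈ √1,758,881 ≈ 1,326.2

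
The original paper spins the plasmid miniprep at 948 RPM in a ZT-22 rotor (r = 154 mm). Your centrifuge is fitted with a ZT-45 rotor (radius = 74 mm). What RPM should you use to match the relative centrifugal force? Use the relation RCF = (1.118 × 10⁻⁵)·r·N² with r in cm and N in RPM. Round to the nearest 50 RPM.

≈ 1350 RPM

Original rotor: r = 154 mm = 15.4 cm
RCF_original = 1.118 × 10⁻⁵ × 15.4 × (948)² = 1.118 × 10⁻⁵ × 15.4 × 898,704 ≈ 154.7 × g
Your rotor: r = 74 mm = 7.4 cm
154.7 = 1.118 × 10⁻⁵ × 7.4 × N²
N² = 154.7 / (8.2732 × 10⁻⁵) = 1,869,893
N ≈ √1,869,893 ≈ 1,367.4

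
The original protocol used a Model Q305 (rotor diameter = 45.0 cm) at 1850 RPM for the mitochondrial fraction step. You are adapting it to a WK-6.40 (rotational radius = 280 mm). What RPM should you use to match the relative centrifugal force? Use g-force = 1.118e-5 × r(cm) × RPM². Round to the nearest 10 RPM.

≈ 1660 RPM

Original rotor: r = 45.0 / 2 = 22.5 cm
RCF = 1.118 × 10⁻⁵ × r × N²
RCF_original = 1.118 × 10⁻⁵ × 22.5 × (1850)² = 1.118 × 10⁻⁵ × 22.5 × 3,422,500 ≈ 860.9 × g
Your rotor: r = 280 mm = 28.0 cm
860.9 = 1.118 × 10⁻⁵ × 28 × N²
N² = 860.9 / (31.304 × 10⁻⁵) = 2,750,128
N ≈ √2,750,128 ≈ 1,658.4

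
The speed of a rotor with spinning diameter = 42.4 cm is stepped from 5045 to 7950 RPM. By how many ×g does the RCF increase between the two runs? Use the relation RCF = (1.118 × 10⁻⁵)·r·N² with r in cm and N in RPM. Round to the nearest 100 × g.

≈ 8900 ×g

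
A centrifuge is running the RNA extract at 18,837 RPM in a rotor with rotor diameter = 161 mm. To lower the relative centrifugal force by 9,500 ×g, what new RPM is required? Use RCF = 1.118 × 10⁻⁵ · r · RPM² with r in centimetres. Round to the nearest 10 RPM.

r = 161 mm / 2 = 80.5 mm = 8.05 cm
Current RCF = 1.118 × 10⁻⁵ × 8.05 × (18837)² = 1.118 × 10⁻⁵ × 8.05 × 354,832,569 ≈ 31,934.6 × g
Target RCF = 31,934.6 − 9,500 = 22,434.6 × g
N² = 22,434.6 / (8.9999 × 10⁻⁵) = 249,276,103
N ≈ √249,276,103 ≈ 15,788.5

≈ 15790 RPM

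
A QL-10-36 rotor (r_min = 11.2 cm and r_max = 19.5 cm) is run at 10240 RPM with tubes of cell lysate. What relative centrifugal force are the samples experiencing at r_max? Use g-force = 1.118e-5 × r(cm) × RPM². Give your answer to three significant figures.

≈ 22900 × g

Use r_max = 19.5 cm.
RCF = 1.118 × 10⁻⁵ × r × N²
RCF = 1.118 × 10⁻⁵ × 19.5 × (10240)² = 1.118 × 10⁻⁵ × 19.5 × 104,857,600 ≈ 22,860 × g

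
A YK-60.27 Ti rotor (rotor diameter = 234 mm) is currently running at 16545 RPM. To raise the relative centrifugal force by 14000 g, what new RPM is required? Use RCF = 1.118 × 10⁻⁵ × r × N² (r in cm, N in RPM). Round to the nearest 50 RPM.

r = 234 mm / 2 = 117 mm = 11.7 cm
Current RCF = 1.118 × 10⁻⁵ × 11.7 × (16545)² = 1.118 × 10⁻⁵ × 11.7 × 273,737,025 ≈ 35,806.4 × g
Target RCF = 35,806.4 + 14,000 = 49,806.4 × g
N² = 49,806.4 / (13.0806 × 10⁻⁵) = 380,765,408
N ≈ √380,765,408 ≈ 19,513.2

N₂ ≈ 19500 RPM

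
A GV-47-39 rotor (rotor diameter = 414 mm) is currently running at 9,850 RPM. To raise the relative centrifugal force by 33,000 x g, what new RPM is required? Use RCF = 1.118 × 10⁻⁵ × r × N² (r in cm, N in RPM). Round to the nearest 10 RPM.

r = 414 mm / 2 = 207 mm = 20.7 cm
Current RCF = 1.118 × 10⁻⁵ × 20.7 × (9850)² = 1.118 × 10⁻⁵ × 20.7 × 97,022,500 ≈ 22,453.5 × g
Target RCF = 22,453.5 + 33,000 = 55,453.5 × g
N² = 55,453.5 / (23.1426 × 10⁻⁵) = 239,616,551
N ≈ √239,616,551 ≈ 15,479.6

≈ 15480 RPM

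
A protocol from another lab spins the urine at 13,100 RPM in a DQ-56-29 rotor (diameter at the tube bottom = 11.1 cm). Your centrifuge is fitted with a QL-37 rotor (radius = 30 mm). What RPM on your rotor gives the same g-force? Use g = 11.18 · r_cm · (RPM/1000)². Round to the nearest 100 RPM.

≈ 17800 RPM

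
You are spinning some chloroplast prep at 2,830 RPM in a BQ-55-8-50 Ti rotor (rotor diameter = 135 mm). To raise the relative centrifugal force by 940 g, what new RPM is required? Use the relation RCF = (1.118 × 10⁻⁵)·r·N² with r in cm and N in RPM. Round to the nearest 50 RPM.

N₂ ≈ 4500 RPM

r = 135 mm / 2 = 67.5 mm = 6.75 cm
Current RCF = 1.118 × 10⁻⁵ × 6.75 × (2830)² = 1.118 × 10⁻⁵ × 6.75 × 8,008,900 ≈ 604.4 × g
Target RCF = 604.4 + 940 = 1,544.4 × g
N² = 1,544.4 / (7.5465 × 10⁻⁵) = 20,465,116
N ≈ √20,465,116 ≈ 4,523.8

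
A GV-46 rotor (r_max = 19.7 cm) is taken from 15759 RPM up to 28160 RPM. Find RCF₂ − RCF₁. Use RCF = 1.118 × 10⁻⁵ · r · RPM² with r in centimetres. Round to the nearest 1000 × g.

RCF₁ = 1.118 × 10⁻⁵ × 19.7 × (15759)² = 1.118 × 10⁻⁵ × 19.7 × 248,346,081 ≈ 54,697.2 × g
RCF₂ = 1.118 × 10⁻⁵ × 19.7 × (28160)² = 1.118 × 10⁻⁵ × 19.7 × 792,985,600 ≈ 174,651.9 × g
Increase = 174,651.9 − 54,697.2 = 119,954.7

120000 g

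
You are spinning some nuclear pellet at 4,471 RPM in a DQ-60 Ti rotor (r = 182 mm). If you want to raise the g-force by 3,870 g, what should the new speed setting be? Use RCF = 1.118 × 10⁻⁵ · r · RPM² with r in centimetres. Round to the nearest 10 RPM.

6250 RPM

r = 182 mm = 18.2 cm
Current RCF = 1.118 × 10⁻⁵ × 18.2 × (4471)² = 1.118 × 10⁻⁵ × 18.2 × 19,989,841 ≈ 4,067.5 × g
Target RCF = 4,067.5 + 3,870 = 7,937.5 × g
N² = 7,937.5 / (20.3476 × 10⁻⁵) = 39,009,515
N ≈ √39,009,515 ≈ 6,245.8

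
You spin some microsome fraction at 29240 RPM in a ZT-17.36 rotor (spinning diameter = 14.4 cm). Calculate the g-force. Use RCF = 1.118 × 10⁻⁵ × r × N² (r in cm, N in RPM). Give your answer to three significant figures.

r = 14.4 / 2 = 7.2 cm
RCF = 1.118 × 10⁻⁵ × 7.2 × (29240)² = 1.118 × 10⁻⁵ × 7.2 × 854,977,600 ≈ 68,822.3 × g

68800 x g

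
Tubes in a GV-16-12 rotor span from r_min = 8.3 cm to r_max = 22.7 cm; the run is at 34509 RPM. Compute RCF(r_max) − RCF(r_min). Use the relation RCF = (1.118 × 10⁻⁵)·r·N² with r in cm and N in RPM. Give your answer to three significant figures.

192000 x g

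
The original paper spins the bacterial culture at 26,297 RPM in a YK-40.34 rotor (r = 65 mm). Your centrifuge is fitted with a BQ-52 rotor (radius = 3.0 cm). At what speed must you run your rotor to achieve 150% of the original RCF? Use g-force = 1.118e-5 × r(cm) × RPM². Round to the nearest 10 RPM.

Original rotor: r = 65 mm = 6.5 cm
RCF_original = 1.118 × 10⁻⁵ × 6.5 × (26297)² = 1.118 × 10⁻⁵ × 6.5 × 691,532,209 ≈ 50,253.6 × g
Target RCF = 1.5 × 50,253.6 ≈ 75,380.4 × g
75,380.4 = 1.118 × 10⁻⁵ × 3 × N²
N² = 75,380.4 / (3.354 × 10⁻⁵) = 2,247,477,639
N ≈ √2,247,477,639 ≈ 47,407.6

47410 RPM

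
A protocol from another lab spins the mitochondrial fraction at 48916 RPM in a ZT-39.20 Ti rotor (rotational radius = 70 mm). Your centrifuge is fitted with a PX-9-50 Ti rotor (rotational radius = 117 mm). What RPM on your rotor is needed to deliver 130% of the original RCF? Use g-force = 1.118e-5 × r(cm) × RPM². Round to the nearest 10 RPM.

43140 RPM

Original rotor: r = 70 mm = 7.0 cm
RCF_original = 1.118 × 10⁻⁵ × 7 × (48916)² = 1.118 × 10⁻⁵ × 7 × 2,392,775,056 ≈ 187,258.6 × g
Target RCF = 1.3 × 187,258.6 ≈ 243,436.2 × g
Your rotor: r = 117 mm = 11.7 cm
243,436.2 = 1.118 × 10⁻⁵ × 11.7 × N²
N² = 243,436.2 / (13.0806 × 10⁻⁵) = 1,861,047,658
N ≈ √1,861,047,658 ≈ 43,139.9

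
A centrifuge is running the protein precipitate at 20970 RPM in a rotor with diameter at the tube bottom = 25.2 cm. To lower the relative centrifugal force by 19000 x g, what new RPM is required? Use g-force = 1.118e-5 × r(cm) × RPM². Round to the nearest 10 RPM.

≈ 17460 RPM

r = 25.2 / 2 = 12.6 cm
Current RCF = 1.118 × 10⁻⁵ × 12.6 × (20970)² = 1.118 × 10⁻⁵ × 12.6 × 439,740,900 ≈ 61,945.4 × g
Target RCF = 61,945.4 − 19,000 = 42,945.4 × g
N² = 42,945.4 / (14.0868 × 10⁻⁵) = 304,862,708
N ≈ √304,862,708 ≈ 17,460.3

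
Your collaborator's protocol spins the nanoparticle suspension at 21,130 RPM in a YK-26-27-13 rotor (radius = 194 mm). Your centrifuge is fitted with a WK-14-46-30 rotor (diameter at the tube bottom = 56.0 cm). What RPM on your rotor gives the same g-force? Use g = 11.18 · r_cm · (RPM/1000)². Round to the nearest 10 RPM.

≈ 17590 RPM

Original rotor: r = 194 mm = 19.4 cm
RCF = 11.18 × r × (N/1000)²
RCF_original = 11.18 × 19.4 × (21.13)² = 11.18 × 19.4 × 446.4769 ≈ 96,837.3 × g
Your rotor: r = 56.0 / 2 = 28 cm
96,837.3 = 11.18 × 28 × (N/1000)²
(N/1000)² = 96,837.3 / 313.04 = 309.3448
N = 1000 × √309.3448 ≈ 17,588.2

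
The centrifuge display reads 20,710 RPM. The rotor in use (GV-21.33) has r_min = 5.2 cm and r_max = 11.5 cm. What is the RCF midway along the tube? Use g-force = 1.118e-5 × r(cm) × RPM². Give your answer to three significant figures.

r_avg = (5.2 + 11.5) / 2 = 8.35 cm
RCF = 1.118 × 10⁻⁵ × r × N²
RCF = 1.118 × 10⁻⁵ × 8.35 × (20710)² = 1.118 × 10⁻⁵ × 8.35 × 428,904,100 ≈ 40,039.5 × g

≈ 40000 x g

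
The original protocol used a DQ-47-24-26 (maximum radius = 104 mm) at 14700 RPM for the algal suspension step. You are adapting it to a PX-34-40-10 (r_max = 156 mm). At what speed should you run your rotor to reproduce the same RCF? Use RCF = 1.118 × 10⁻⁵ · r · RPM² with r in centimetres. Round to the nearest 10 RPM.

≈ 12000 RPM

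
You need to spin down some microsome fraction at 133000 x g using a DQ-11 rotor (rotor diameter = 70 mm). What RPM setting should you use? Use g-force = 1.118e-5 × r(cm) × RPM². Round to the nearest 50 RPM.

r = 70 mm / 2 = 35 mm = 3.5 cm
RCF = 1.118 × 10⁻⁵ × r × N²
133,000 = 1.118 × 10⁻⁵ × 3.5 × N²
N² = 133,000 / (3.913 × 10⁻⁵) = 3,398,926,655
N ≈ √3,398,926,655 ≈ 58,300.3

N ≈ 58300 RPM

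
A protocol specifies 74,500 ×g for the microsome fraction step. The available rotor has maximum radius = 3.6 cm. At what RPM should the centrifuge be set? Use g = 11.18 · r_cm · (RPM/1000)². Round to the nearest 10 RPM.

74,500 = 11.18 × 3.6 × (N/1000)²
(N/1000)² = 74,500 / 40.248 = 1851.024
N = 1000 × √1851.024 ≈ 43,023.5

N ≈ 43020 RPM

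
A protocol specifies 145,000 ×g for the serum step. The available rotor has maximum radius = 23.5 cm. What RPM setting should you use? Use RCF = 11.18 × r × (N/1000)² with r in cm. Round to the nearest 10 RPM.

23490 RPM

RCF = 11.18 × r × (N/1000)²
145,000 = 11.18 × 23.5 × (N/1000)²
(N/1000)² = 145,000 / 262.73 = 551.8974
N = 1000 × √551.8974 ≈ 23,492.5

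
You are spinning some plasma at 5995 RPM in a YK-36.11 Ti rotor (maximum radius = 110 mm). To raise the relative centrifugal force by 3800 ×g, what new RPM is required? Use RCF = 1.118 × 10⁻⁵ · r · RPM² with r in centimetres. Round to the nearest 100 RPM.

r = 110 mm = 11.0 cm
Current RCF = 1.118 × 10⁻⁵ × 11 × (5995)² = 1.118 × 10⁻⁵ × 11 × 35,940,025 ≈ 4,419.9 × g
Target RCF = 4,419.9 + 3,800 = 8,219.9 × g
N² = 8,219.9 / (12.298 × 10⁻⁵) = 66,839,323
N ≈ √66,839,323 ≈ 8,175.5

8200 RPM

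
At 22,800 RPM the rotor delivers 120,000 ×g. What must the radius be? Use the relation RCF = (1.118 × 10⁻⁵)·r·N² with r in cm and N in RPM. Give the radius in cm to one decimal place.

≈ 20.6 cm

RCF = 1.118 × 10⁻⁵ × r × N²
120000 = 1.118 × 10⁻⁵ × r × (22800)²
r = 120000 / (1.118 × 10⁻⁵ × 519,840,000) = 120000 / 5811.811 ≈ 20.648 cm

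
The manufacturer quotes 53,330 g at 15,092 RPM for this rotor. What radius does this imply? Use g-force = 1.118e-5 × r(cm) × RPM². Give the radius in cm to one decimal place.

53330 = 1.118 × 10⁻⁵ × r × (15092)²
r = 53330 / (1.118 × 10⁻⁵ × 227,768,464) = 53330 / 2546.451 ≈ 20.943 cm

≈ 20.9 cm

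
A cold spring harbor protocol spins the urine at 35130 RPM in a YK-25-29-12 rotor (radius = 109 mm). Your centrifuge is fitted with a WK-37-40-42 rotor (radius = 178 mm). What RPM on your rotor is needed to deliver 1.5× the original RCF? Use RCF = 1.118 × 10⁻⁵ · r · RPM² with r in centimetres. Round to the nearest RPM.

Original rotor: r = 109 mm = 10.9 cm
RCF = 1.118 × 10⁻⁵ × r × N²
RCF_original = 1.118 × 10⁻⁵ × 10.9 × (35130)² = 1.118 × 10⁻⁵ × 10.9 × 1,234,116,900 ≈ 150,392 × g
Target RCF = 1.5 × 150,392 ≈ 225,588 × g
Your rotor: r = 178 mm = 17.8 cm
225,588 = 1.118 × 10⁻⁵ × 17.8 × N²
N² = 225,588 / (19.9004 × 10⁻⁵) = 1,133,585,255
N ≈ √1,133,585,255 ≈ 33,668.8

≈ 33669 RPM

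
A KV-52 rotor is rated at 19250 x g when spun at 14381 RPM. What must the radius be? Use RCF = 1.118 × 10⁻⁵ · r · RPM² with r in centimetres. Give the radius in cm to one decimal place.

19250 = 1.118 × 10⁻⁵ × r × (14381)²
r = 19250 / (1.118 × 10⁻⁵ × 206,813,161) = 19250 / 2312.171 ≈ 8.326 cm

r ≈ 8.3 cm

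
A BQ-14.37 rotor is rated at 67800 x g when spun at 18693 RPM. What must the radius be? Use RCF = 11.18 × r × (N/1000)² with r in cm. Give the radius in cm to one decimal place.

67800 = 11.18 × r × (18.693)²
r = 67800 / (11.18 × 349.428249) = 67800 / 3906.608 ≈ 17.355 cm

r ≈ 17.4 cm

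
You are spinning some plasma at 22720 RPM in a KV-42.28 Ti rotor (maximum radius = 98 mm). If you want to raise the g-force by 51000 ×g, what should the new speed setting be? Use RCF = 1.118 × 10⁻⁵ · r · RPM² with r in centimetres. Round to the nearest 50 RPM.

r = 98 mm = 9.8 cm
Current RCF = 1.118 × 10⁻⁵ × 9.8 × (22720)² = 1.118 × 10⁻⁵ × 9.8 × 516,198,400 ≈ 56,556.8 × g
Target RCF = 56,556.8 + 51,000 = 107,556.8 × g
N² = 107,556.8 / (10.9564 × 10⁻⁵) = 981,680,114
N ≈ √981,680,114 ≈ 31,331.8

N₂ ≈ 31350 RPM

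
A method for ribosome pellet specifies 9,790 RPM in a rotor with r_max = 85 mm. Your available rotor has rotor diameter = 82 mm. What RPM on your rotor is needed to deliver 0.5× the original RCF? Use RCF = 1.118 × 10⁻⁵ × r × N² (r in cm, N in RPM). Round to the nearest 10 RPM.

Original rotor: r = 85 mm = 8.5 cm
RCF_original = 1.118 × 10⁻⁵ × 8.5 × (9790)² = 1.118 × 10⁻⁵ × 8.5 × 95,844,100 ≈ 9,108.1 × g
Target RCF = 0.5 × 9,108.1 ≈ 4,554.1 × g
Your rotor: r = 82 mm / 2 = 41 mm = 4.1 cm
4,554.1 = 1.118 × 10⁻⁵ × 4.1 × N²
N² = 4,554.1 / (4.5838 × 10⁻⁵) = 99,352,066
N ≈ √99,352,066 ≈ 9,967.6

≈ 9970 RPM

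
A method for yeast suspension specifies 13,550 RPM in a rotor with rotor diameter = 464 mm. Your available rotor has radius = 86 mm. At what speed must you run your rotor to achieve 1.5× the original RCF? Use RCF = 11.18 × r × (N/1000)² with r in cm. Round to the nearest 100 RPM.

Original rotor: r = 464 mm / 2 = 232 mm = 23.2 cm
RCF_original = 11.18 × 23.2 × (13.55)² = 11.18 × 23.2 × 183.6025 ≈ 47,622.1 × g
Target RCF = 1.5 × 47,622.1 ≈ 71,433.1 × g
Your rotor: r = 86 mm = 8.6 cm
71,433.1 = 11.18 × 8.6 × (N/1000)²
(N/1000)² = 71,433.1 / 96.148 = 742.9494
N = 1000 × √742.9494 ≈ 27,257.1

≈ 27300 RPM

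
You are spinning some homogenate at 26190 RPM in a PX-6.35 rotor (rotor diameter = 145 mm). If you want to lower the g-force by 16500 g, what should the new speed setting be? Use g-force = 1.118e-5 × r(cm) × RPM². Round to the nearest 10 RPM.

r = 145 mm / 2 = 72.5 mm = 7.25 cm
Current RCF = 1.118 × 10⁻⁵ × 7.25 × (26190)² = 1.118 × 10⁻⁵ × 7.25 × 685,916,100 ≈ 55,596.9 × g
Target RCF = 55,596.9 − 16,500 = 39,096.9 × g
N² = 39,096.9 / (8.1055 × 10⁻⁵) = 482,350,256
N ≈ √482,350,256 ≈ 21,962.5

≈ 21960 RPM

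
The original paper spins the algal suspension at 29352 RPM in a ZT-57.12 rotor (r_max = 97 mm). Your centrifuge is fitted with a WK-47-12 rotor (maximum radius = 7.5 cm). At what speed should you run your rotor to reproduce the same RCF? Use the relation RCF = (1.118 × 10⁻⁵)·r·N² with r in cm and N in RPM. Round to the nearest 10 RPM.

33380 RPM

Original rotor: r = 97 mm = 9.7 cm
RCF = 1.118 × 10⁻⁵ × r × N²
RCF_original = 1.118 × 10⁻⁵ × 9.7 × (29352)² = 1.118 × 10⁻⁵ × 9.7 × 861,539,904 ≈ 93,430.6 × g
93,430.6 = 1.118 × 10⁻⁵ × 7.5 × N²
N² = 93,430.6 / (8.385 × 10⁻⁵) = 1,114,258,795
N ≈ √1,114,258,795 ≈ 33,380.5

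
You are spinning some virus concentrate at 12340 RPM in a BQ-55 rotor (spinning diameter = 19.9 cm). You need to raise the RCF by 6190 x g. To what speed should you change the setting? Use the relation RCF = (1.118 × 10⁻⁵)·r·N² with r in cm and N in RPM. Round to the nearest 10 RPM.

14420 RPM

r = 19.9 / 2 = 9.95 cm
Current RCF = 1.118 × 10⁻⁵ × 9.95 × (12340)² = 1.118 × 10⁻⁵ × 9.95 × 152,275,600 ≈ 16,939.3 × g
Target RCF = 16,939.3 + 6,190 = 23,129.3 × g
N² = 23,129.3 / (11.1241 × 10⁻⁵) = 207,920,641
N ≈ √207,920,641 ≈ 14,419.5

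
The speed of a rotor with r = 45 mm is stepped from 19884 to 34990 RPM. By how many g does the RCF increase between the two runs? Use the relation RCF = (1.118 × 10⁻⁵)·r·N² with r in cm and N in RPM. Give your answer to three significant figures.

r = 45 mm = 4.5 cm
RCF₁ = 1.118 × 10⁻⁵ × 4.5 × (19884)² = 1.118 × 10⁻⁵ × 4.5 × 395,373,456 ≈ 19,891.2 × g
RCF₂ = 1.118 × 10⁻⁵ × 4.5 × (34990)² = 1.118 × 10⁻⁵ × 4.5 × 1,224,300,100 ≈ 61,594.5 × g
Increase = 61,594.5 − 19,891.2 = 41,703.3

41700 g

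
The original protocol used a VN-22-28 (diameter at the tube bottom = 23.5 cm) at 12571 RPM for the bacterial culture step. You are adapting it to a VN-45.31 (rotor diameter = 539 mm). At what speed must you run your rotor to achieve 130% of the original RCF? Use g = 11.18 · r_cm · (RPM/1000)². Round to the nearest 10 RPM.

Original rotor: r = 23.5 / 2 = 11.75 cm
RCF = 11.18 × r × (N/1000)²
RCF_original = 11.18 × 11.75 × (12.571)² = 11.18 × 11.75 × 158.030041 ≈ 20,759.6 × g
Target RCF = 1.3 × 20,759.6 ≈ 26,987.5 × g
Your rotor: r = 539 mm / 2 = 269.5 mm = 26.95 cm
26,987.5 = 11.18 × 26.95 × (N/1000)²
(N/1000)² = 26,987.5 / 301.301 = 89.5699
N = 1000 × √89.5699 ≈ 9,464.1

9460 RPM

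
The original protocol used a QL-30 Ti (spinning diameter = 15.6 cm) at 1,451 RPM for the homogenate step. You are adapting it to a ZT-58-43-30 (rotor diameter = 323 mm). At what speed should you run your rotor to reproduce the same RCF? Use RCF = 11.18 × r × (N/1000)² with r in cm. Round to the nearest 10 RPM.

Original rotor: r = 15.6 / 2 = 7.8 cm
RCF_original = 11.18 × 7.8 × (1.451)² = 11.18 × 7.8 × 2.105401 ≈ 183.6 × g
Your rotor: r = 323 mm / 2 = 161.5 mm = 16.15 cm
183.6 = 11.18 × 16.15 × (N/1000)²
(N/1000)² = 183.6 / 180.557 = 1.016853
N = 1000 × √1.016853 ≈ 1,008.4

1010 RPM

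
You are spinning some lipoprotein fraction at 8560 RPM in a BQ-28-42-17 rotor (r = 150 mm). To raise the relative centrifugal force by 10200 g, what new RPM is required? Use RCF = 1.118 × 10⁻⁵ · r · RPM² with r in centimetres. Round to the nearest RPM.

r = 150 mm = 15.0 cm
Current RCF = 1.118 × 10⁻⁵ × 15 × (8560)² = 1.118 × 10⁻⁵ × 15 × 73,273,600 ≈ 12,288 × g
Target RCF = 12,288 + 10,200 = 22,488 × g
N² = 22,488 / (16.77 × 10⁻⁵) = 134,096,601
N ≈ √134,096,601 ≈ 11,580.0

≈ 11580 RPM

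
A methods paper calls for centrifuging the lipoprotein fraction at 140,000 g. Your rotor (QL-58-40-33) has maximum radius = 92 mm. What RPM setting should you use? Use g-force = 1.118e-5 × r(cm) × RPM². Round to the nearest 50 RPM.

≈ 36900 RPM

r = 92 mm = 9.2 cm
RCF = 1.118 × 10⁻⁵ × r × N²
140,000 = 1.118 × 10⁻⁵ × 9.2 × N²
N² = 140,000 / (10.2856 × 10⁻⁵) = 1,361,126,235
N ≈ √1,361,126,235 ≈ 36,893.4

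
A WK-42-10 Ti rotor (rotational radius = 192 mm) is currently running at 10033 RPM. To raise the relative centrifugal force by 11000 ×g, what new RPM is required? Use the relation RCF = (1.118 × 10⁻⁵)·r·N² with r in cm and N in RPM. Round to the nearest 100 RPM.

12300 RPM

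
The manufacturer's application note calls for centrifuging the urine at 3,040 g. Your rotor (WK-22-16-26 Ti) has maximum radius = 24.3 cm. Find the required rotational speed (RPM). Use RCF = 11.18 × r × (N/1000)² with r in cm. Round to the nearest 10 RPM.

≈ 3350 RPM

RCF = 11.18 × r × (N/1000)²
3,040 = 11.18 × 24.3 × (N/1000)²
(N/1000)² = 3,040 / 271.674 = 11.18988
N = 1000 × √11.18988 ≈ 3,345.1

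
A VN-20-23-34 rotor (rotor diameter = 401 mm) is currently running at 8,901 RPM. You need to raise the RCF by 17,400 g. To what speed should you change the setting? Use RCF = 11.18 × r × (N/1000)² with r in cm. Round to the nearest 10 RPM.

12520 RPM

r = 401 mm / 2 = 200.5 mm = 20.05 cm
Current RCF = 11.18 × 20.05 × (8.901)² = 11.18 × 20.05 × 79.227801 ≈ 17,759.6 × g
Target RCF = 17,759.6 + 17,400 = 35,159.6 × g
(N/1000)² = 35,159.6 / 224.159 = 156.8512
N = 1000 × √156.8512 ≈ 12,524.0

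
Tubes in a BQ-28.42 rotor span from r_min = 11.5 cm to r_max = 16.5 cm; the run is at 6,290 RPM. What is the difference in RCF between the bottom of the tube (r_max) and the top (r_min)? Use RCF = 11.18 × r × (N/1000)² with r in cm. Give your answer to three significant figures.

ΔRCF = 11.18 × (r_max − r_min) × (N/1000)² = 11.18 × 5.0 × 39.5641 ≈ 2,211.6

≈ 2210 g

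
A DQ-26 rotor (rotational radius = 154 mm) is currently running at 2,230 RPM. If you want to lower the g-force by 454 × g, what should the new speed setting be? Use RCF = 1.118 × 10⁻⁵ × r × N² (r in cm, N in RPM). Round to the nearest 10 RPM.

N₂ ≈ 1530 RPM

r = 154 mm = 15.4 cm
Current RCF = 1.118 × 10⁻⁵ × 15.4 × (2230)² = 1.118 × 10⁻⁵ × 15.4 × 4,972,900 ≈ 856.2 × g
Target RCF = 856.2 − 454 = 402.2 × g
N² = 402.2 / (17.2172 × 10⁻⁵) = 2,336,036
N ≈ √2,336,036 ≈ 1,528.4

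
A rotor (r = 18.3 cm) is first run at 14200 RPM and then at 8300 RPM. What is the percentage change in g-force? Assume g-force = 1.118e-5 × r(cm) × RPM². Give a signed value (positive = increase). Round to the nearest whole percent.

RCF ∝ N², so the ratio is (8300/14200)² = (0.584507)² = 0.3416.
Change = 0.3416 − 1 = -0.6584 → -65.8%.

-66%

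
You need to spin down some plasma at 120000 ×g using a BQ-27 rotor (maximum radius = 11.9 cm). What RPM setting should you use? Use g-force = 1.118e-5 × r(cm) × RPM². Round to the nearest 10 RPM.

N ≈ 30030 RPM

120,000 = 1.118 × 10⁻⁵ × 11.9 × N²
N² = 120,000 / (13.3042 × 10⁻⁵) = 901,970,806
N ≈ √901,970,806 ≈ 30,032.8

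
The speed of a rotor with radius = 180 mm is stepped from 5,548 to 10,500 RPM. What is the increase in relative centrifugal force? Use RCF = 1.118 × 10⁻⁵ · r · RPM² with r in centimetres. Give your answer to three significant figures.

r = 180 mm = 18.0 cm
RCF₁ = 1.118 × 10⁻⁵ × 18 × (5548)² = 1.118 × 10⁻⁵ × 18 × 30,780,304 ≈ 6,194.2 × g
RCF₂ = 1.118 × 10⁻⁵ × 18 × (10500)² = 1.118 × 10⁻⁵ × 18 × 110,250,000 ≈ 22,186.7 × g
Increase = 22,186.7 − 6,194.2 = 15,992.5

≈ 16000 x g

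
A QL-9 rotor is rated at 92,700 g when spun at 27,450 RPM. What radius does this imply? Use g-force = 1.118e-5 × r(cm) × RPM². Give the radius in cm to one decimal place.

11.0 cm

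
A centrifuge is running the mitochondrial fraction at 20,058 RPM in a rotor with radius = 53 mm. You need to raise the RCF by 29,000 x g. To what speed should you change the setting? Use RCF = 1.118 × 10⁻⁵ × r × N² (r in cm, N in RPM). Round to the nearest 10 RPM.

29860 RPM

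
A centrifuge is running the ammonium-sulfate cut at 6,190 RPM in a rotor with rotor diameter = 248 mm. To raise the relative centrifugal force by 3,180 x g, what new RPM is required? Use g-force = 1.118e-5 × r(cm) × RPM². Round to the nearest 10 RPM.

r = 248 mm / 2 = 124 mm = 12.4 cm
Current RCF = 1.118 × 10⁻⁵ × 12.4 × (6190)² = 1.118 × 10⁻⁵ × 12.4 × 38,316,100 ≈ 5,311.8 × g
Target RCF = 5,311.8 + 3,180 = 8,491.8 × g
N² = 8,491.8 / (13.8632 × 10⁻⁵) = 61,254,256
N ≈ √61,254,256 ≈ 7,826.5

N₂ ≈ 7830 RPM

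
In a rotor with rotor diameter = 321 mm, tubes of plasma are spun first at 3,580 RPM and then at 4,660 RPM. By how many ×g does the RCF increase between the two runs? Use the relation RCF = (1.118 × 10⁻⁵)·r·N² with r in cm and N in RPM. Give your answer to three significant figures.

r = 321 mm / 2 = 160.5 mm = 16.05 cm
RCF₁ = 1.118 × 10⁻⁵ × 16.05 × (3580)² = 1.118 × 10⁻⁵ × 16.05 × 12,816,400 ≈ 2,299.8 × g
RCF₂ = 1.118 × 10⁻⁵ × 16.05 × (4660)² = 1.118 × 10⁻⁵ × 16.05 × 21,715,600 ≈ 3,896.6 × g
Increase = 3,896.6 − 2,299.8 = 1,596.8

≈ 1600 ×g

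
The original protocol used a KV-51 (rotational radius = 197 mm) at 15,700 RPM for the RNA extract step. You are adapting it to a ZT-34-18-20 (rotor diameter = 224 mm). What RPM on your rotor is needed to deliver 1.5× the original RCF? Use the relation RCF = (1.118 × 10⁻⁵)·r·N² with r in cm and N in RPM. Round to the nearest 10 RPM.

25500 RPM

Original rotor: r = 197 mm = 19.7 cm
RCF_original = 1.118 × 10⁻⁵ × 19.7 × (15700)² = 1.118 × 10⁻⁵ × 19.7 × 246,490,000 ≈ 54,288.4 × g
Target RCF = 1.5 × 54,288.4 ≈ 81,432.6 × g
Your rotor: r = 224 mm / 2 = 112 mm = 11.2 cm
81,432.6 = 1.118 × 10⁻⁵ × 11.2 × N²
N² = 81,432.6 / (12.5216 × 10⁻⁵) = 650,337,018
N ≈ √650,337,018 ≈ 25,501.7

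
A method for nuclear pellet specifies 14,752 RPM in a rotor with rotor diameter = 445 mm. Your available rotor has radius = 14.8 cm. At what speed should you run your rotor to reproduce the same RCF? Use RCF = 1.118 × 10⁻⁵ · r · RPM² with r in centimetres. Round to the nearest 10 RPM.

Original rotor: r = 445 mm / 2 = 222.5 mm = 22.25 cm
RCF = 1.118 × 10⁻⁵ × r × N²
RCF_original = 1.118 × 10⁻⁵ × 22.25 × (14752)² = 1.118 × 10⁻⁵ × 22.25 × 217,621,504 ≈ 54,134.4 × g
54,134.4 = 1.118 × 10⁻⁵ × 14.8 × N²
N² = 54,134.4 / (16.5464 × 10⁻⁵) = 327,167,239
N ≈ √327,167,239 ≈ 18,087.8

≈ 18090 RPM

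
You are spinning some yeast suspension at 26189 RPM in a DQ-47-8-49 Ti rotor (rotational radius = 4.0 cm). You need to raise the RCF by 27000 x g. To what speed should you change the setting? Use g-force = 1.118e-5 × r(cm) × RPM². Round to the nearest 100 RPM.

Current RCF = 1.118 × 10⁻⁵ × 4 × (26189)² = 1.118 × 10⁻⁵ × 4 × 685,863,721 ≈ 30,671.8 × g
Target RCF = 30,671.8 + 27,000 = 57,671.8 × g
N² = 57,671.8 / (4.472 × 10⁻⁵) = 1,289,619,857
N ≈ √1,289,619,857 ≈ 35,911.3

35900 RPM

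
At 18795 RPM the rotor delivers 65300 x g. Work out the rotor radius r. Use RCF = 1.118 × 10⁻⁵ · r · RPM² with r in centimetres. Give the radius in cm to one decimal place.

RCF = 1.118 × 10⁻⁵ × r × N²
65300 = 1.118 × 10⁻⁵ × r × (18795)²
r = 65300 / (1.118 × 10⁻⁵ × 353,252,025) = 65300 / 3949.358 ≈ 16.534 cm

16.5 cm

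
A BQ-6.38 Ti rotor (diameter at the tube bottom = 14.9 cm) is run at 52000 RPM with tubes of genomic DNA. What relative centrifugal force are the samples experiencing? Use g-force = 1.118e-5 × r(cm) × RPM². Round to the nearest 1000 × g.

r = 14.9 / 2 = 7.45 cm
RCF = 1.118 × 10⁻⁵ × 7.45 × (52000)² = 1.118 × 10⁻⁵ × 7.45 × 2,704,000,000 ≈ 225,218.9 × g

225000 g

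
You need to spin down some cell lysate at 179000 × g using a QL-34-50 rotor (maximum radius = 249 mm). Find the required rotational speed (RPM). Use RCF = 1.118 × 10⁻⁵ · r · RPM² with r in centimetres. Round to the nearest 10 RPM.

N ≈ 25360 RPM

r = 249 mm = 24.9 cm
RCF = 1.118 × 10⁻⁵ × r × N²
179,000 = 1.118 × 10⁻⁵ × 24.9 × N²
N² = 179,000 / (27.8382 × 10⁻⁵) = 643,001,343
N ≈ √643,001,343 ≈ 25,357.5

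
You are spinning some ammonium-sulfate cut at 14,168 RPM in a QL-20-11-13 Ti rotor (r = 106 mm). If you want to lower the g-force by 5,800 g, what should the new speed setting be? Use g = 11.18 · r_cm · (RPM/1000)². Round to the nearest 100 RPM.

r = 106 mm = 10.6 cm
Current RCF = 11.18 × 10.6 × (14.168)² = 11.18 × 10.6 × 200.732224 ≈ 23,788.4 × g
Target RCF = 23,788.4 − 5,800 = 17,988.4 × g
(N/1000)² = 17,988.4 / 118.508 = 151.7906
N = 1000 × √151.7906 ≈ 12,320.3

≈ 12300 RPM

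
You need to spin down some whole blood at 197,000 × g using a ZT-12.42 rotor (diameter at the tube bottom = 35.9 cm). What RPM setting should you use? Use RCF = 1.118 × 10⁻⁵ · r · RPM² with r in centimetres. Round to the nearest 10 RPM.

≈ 31330 RPM

r = 35.9 / 2 = 17.95 cm
197,000 = 1.118 × 10⁻⁵ × 17.95 × N²
N² = 197,000 / (20.0681 × 10⁻⁵) = 981,657,456
N ≈ √981,657,456 ≈ 31,331.4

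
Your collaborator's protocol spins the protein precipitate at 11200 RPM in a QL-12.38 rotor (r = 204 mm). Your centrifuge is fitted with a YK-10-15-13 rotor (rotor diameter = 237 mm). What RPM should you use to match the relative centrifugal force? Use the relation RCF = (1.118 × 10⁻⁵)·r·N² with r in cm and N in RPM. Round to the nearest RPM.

Original rotor: r = 204 mm = 20.4 cm
RCF_original = 1.118 × 10⁻⁵ × 20.4 × (11200)² = 1.118 × 10⁻⁵ × 20.4 × 125,440,000 ≈ 28,609.4 × g
Your rotor: r = 237 mm / 2 = 118.5 mm = 11.85 cm
28,609.4 = 1.118 × 10⁻⁵ × 11.85 × N²
N² = 28,609.4 / (13.2483 × 10⁻⁵) = 215,947,706
N ≈ √215,947,706 ≈ 14,695.2

14695 RPM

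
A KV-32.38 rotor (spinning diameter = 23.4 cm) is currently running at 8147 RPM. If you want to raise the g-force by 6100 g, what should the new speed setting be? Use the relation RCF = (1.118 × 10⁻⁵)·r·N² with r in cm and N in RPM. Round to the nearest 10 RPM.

r = 23.4 / 2 = 11.7 cm
Current RCF = 1.118 × 10⁻⁵ × 11.7 × (8147)² = 1.118 × 10⁻⁵ × 11.7 × 66,373,609 ≈ 8,682.1 × g
Target RCF = 8,682.1 + 6,100 = 14,782.1 × g
N² = 14,782.1 / (13.0806 × 10⁻⁵) = 113,007,813
N ≈ √113,007,813 ≈ 10,630.5

≈ 10630 RPM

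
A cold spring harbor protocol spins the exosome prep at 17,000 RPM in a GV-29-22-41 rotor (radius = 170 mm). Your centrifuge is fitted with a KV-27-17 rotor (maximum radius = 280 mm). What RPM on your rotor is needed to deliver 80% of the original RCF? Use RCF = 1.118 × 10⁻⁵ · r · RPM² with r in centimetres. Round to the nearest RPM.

Original rotor: r = 170 mm = 17.0 cm
RCF_original = 1.118 × 10⁻⁵ × 17 × (17000)² = 1.118 × 10⁻⁵ × 17 × 289,000,000 ≈ 54,927.3 × g
Target RCF = 0.8 × 54,927.3 ≈ 43,941.8 × g
Your rotor: r = 280 mm = 28.0 cm
43,941.8 = 1.118 × 10⁻⁵ × 28 × N²
N² = 43,941.8 / (31.304 × 10⁻⁵) = 140,371,199
N ≈ √140,371,199 ≈ 11,847.8

11848 RPM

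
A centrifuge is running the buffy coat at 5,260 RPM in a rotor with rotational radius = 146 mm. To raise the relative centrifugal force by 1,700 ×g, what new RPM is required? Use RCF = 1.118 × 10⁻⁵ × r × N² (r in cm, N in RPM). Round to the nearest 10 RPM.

r = 146 mm = 14.6 cm
Current RCF = 1.118 × 10⁻⁵ × 14.6 × (5260)² = 1.118 × 10⁻⁵ × 14.6 × 27,667,600 ≈ 4,516.1 × g
Target RCF = 4,516.1 + 1,700 = 6,216.1 × g
N² = 6,216.1 / (16.3228 × 10⁻⁵) = 38,082,314
N ≈ √38,082,314 ≈ 6,171.1

6170 RPM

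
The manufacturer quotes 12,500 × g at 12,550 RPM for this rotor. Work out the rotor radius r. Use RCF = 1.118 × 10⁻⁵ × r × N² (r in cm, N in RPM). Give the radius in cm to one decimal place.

12500 = 1.118 × 10⁻⁵ × r × (12550)²
r = 12500 / (1.118 × 10⁻⁵ × 157,502,500) = 12500 / 1760.878 ≈ 7.099 cm

r ≈ 7.1 cm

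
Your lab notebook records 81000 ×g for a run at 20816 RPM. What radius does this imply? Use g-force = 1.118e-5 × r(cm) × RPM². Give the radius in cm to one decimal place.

16.7 cm

RCF = 1.118 × 10⁻⁵ × r × N²
81000 = 1.118 × 10⁻⁵ × r × (20816)²
r = 81000 / (1.118 × 10⁻⁵ × 433,305,856) = 81000 / 4844.359 ≈ 16.720 cm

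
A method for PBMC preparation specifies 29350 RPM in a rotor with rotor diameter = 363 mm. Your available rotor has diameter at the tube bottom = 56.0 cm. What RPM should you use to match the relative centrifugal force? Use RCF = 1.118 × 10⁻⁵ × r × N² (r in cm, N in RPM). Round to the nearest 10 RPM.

≈ 23630 RPM

Original rotor: r = 363 mm / 2 = 181.5 mm = 18.15 cm
RCF_original = 1.118 × 10⁻⁵ × 18.15 × (29350)² = 1.118 × 10⁻⁵ × 18.15 × 861,422,500 ≈ 174,797.3 × g
Your rotor: r = 56.0 / 2 = 28 cm
174,797.3 = 1.118 × 10⁻⁵ × 28 × N²
N² = 174,797.3 / (31.304 × 10⁻⁵) = 558,386,468
N ≈ √558,386,468 ≈ 23,630.2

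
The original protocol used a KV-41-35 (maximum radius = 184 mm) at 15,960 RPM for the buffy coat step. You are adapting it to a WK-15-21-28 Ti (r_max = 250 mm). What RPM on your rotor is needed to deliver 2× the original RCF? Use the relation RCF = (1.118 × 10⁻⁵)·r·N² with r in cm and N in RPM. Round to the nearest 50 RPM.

≈ 19350 RPM

Original rotor: r = 184 mm = 18.4 cm
RCF_original = 1.118 × 10⁻⁵ × 18.4 × (15960)² = 1.118 × 10⁻⁵ × 18.4 × 254,721,600 ≈ 52,399.3 × g
Target RCF = 2 × 52,399.3 ≈ 104,798.6 × g
Your rotor: r = 250 mm = 25.0 cm
104,798.6 = 1.118 × 10⁻⁵ × 25 × N²
N² = 104,798.6 / (27.95 × 10⁻⁵) = 374,950,268
N ≈ √374,950,268 ≈ 19,363.6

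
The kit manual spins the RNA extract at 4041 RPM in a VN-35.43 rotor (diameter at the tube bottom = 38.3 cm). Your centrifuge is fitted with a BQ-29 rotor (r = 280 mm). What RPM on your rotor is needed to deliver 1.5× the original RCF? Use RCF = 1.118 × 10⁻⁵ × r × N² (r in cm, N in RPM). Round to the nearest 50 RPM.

Original rotor: r = 38.3 / 2 = 19.15 cm
RCF = 1.118 × 10⁻⁵ × r × N²
RCF_original = 1.118 × 10⁻⁵ × 19.15 × (4041)² = 1.118 × 10⁻⁵ × 19.15 × 16,329,681 ≈ 3,496.1 × g
Target RCF = 1.5 × 3,496.1 ≈ 5,244.1 × g
Your rotor: r = 280 mm = 28.0 cm
5,244.1 = 1.118 × 10⁻⁵ × 28 × N²
N² = 5,244.1 / (31.304 × 10⁻⁵) = 16,752,172
N ≈ √16,752,172 ≈ 4,092.9

4100 RPM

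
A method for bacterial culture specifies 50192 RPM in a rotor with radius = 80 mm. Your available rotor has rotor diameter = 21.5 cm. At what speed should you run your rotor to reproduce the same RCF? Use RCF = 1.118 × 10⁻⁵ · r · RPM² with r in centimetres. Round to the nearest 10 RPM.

Original rotor: r = 80 mm = 8.0 cm
RCF_original = 1.118 × 10⁻⁵ × 8 × (50192)² = 1.118 × 10⁻⁵ × 8 × 2,519,236,864 ≈ 225,320.5 × g
Your rotor: r = 21.5 / 2 = 10.75 cm
225,320.5 = 1.118 × 10⁻⁵ × 10.75 × N²
N² = 225,320.5 / (12.0185 × 10⁻⁵) = 1,874,780,547
N ≈ √1,874,780,547 ≈ 43,298.7

≈ 43300 RPM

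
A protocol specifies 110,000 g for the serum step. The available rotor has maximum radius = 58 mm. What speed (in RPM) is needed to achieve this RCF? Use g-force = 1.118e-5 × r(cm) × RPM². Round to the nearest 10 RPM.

≈ 41190 RPM

r = 58 mm = 5.8 cm
RCF = 1.118 × 10⁻⁵ × r × N²
110,000 = 1.118 × 10⁻⁵ × 5.8 × N²
N² = 110,000 / (6.4844 × 10⁻⁵) = 1,696,379,002
N ≈ √1,696,379,002 ≈ 41,187.1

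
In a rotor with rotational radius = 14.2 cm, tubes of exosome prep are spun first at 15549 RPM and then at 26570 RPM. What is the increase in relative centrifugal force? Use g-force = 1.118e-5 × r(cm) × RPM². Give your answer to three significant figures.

≈ 73700 x g

RCF₁ = 1.118 × 10⁻⁵ × 14.2 × (15549)² = 1.118 × 10⁻⁵ × 14.2 × 241,771,401 ≈ 38,382.7 × g
RCF₂ = 1.118 × 10⁻⁵ × 14.2 × (26570)² = 1.118 × 10⁻⁵ × 14.2 × 705,964,900 ≈ 112,076.2 × g
Increase = 112,076.2 − 38,382.7 = 73,693.5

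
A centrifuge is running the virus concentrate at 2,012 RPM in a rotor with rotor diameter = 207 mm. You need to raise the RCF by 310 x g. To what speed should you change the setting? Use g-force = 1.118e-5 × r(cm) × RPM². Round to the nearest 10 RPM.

2590 RPM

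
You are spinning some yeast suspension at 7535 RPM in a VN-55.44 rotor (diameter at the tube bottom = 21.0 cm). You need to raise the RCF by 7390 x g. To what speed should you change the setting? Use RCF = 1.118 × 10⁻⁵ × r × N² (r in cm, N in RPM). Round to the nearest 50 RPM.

10950 RPM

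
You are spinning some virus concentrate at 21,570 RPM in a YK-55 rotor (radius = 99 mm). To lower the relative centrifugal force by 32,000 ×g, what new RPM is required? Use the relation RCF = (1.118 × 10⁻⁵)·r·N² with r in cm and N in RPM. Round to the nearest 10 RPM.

13270 RPM

r = 99 mm = 9.9 cm
Current RCF = 1.118 × 10⁻⁵ × 9.9 × (21570)² = 1.118 × 10⁻⁵ × 9.9 × 465,264,900 ≈ 51,496.4 × g
Target RCF = 51,496.4 − 32,000 = 19,496.4 × g
N² = 19,496.4 / (11.0682 × 10⁻⁵) = 176,147,883
N ≈ √176,147,883 ≈ 13,272.1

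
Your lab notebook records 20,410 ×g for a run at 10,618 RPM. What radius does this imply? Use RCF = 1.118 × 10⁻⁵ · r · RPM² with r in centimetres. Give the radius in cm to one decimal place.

20410 = 1.118 × 10⁻⁵ × r × (10618)²
r = 20410 / (1.118 × 10⁻⁵ × 112,741,924) = 20410 / 1260.455 ≈ 16.193 cm

r ≈ 16.2 cm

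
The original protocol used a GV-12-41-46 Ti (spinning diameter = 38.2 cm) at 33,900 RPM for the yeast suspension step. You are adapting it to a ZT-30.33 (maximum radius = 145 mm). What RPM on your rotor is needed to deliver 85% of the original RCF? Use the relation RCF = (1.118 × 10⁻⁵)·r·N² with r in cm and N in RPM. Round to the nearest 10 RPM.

35870 RPM

Original rotor: r = 38.2 / 2 = 19.1 cm
RCF = 1.118 × 10⁻⁵ × r × N²
RCF_original = 1.118 × 10⁻⁵ × 19.1 × (33900)² = 1.118 × 10⁻⁵ × 19.1 × 1,149,210,000 ≈ 245,400 × g
Target RCF = 0.85 × 245,400 ≈ 208,590 × g
Your rotor: r = 145 mm = 14.5 cm
208,590 = 1.118 × 10⁻⁵ × 14.5 × N²
N² = 208,590 / (16.211 × 10⁻⁵) = 1,286,718,895
N ≈ √1,286,718,895 ≈ 35,870.9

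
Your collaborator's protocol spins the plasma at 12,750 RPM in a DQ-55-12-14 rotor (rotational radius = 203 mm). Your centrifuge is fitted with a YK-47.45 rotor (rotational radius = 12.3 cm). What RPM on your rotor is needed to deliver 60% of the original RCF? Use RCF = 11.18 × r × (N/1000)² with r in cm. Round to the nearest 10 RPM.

≈ 12690 RPM

Original rotor: r = 203 mm = 20.3 cm
RCF = 11.18 × r × (N/1000)²
RCF_original = 11.18 × 20.3 × (12.75)² = 11.18 × 20.3 × 162.5625 ≈ 36,894.2 × g
Target RCF = 0.6 × 36,894.2 ≈ 22,136.5 × g
22,136.5 = 11.18 × 12.3 × (N/1000)²
(N/1000)² = 22,136.5 / 137.514 = 160.9763
N = 1000 × √160.9763 ≈ 12,687.6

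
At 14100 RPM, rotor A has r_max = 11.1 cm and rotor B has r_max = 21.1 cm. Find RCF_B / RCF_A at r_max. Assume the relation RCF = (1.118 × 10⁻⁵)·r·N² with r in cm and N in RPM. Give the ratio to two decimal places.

At fixed N, RCF ∝ r, so RCF_B/RCF_A = r_B/r_A = 21.1 / 11.1 = 1.9009.

1.90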